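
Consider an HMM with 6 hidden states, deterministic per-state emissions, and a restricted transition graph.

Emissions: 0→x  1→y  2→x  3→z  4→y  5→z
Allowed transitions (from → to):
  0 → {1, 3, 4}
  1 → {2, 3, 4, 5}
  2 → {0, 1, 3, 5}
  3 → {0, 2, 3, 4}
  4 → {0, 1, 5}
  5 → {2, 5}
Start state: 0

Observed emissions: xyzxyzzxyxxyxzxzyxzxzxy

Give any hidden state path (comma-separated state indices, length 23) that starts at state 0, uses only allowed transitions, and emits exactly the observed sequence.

0,1,3,0,1,3,3,2,1,2,0,1,2,3,0,3,4,0,3,2,3,0,1

  0: obs=x cand={0,2} pick 0 [start]
  1: obs=y cand={1,4} pick 1 [0->1 ok]
  2: obs=z cand={3,5} pick 3 [1->3 ok]
  3: obs=x cand={0,2} pick 0 [3->0 ok]
  4: obs=y cand={1,4} pick 1 [0->1 ok]
  5: obs=z cand={3,5} pick 3 [1->3 ok]
  6: obs=z cand={3,5} pick 3 [3->3 ok]
  7: obs=x cand={0,2} pick 2 [3->2 ok]
  8: obs=y cand={1,4} pick 1 [2->1 ok]
  9: obs=x cand={0,2} pick 2 [1->2 ok]
  10: obs=x cand={0,2} pick 0 [2->0 ok]
  11: obs=y cand={1,4} pick 1 [0->1 ok]
  12: obs=x cand={0,2} pick 2 [1->2 ok]
  13: obs=z cand={3,5} pick 3 [2->3 ok]
  14: obs=x cand={0,2} pick 0 [3->0 ok]
  15: obs=z cand={3,5} pick 3 [0->3 ok]
  16: obs=y cand={1,4} pick 4 [3->4 ok]
  17: obs=x cand={0,2} pick 0 [4->0 ok]
  18: obs=z cand={3,5} pick 3 [0->3 ok]
  19: obs=x cand={0,2} pick 2 [3->2 ok]
  20: obs=z cand={3,5} pick 3 [2->3 ok]
  21: obs=x cand={0,2} pick 0 [3->0 ok]
  22: obs=y cand={1,4} pick 1 [0->1 ok]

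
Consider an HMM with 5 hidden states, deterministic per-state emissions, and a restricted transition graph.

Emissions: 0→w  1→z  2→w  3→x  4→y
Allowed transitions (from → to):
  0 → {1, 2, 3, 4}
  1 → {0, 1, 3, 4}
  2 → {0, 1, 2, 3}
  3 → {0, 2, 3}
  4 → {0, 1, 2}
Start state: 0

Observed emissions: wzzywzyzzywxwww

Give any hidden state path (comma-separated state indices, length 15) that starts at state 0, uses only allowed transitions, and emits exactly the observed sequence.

0,1,1,4,2,1,4,1,1,4,0,3,2,2,0

  [0] w  {0,2}  => 0  start
  [1] z  {1}  => 1  0->1 ok
  [2] z  {1}  => 1  1->1 ok
  [3] y  {4}  => 4  1->4 ok
  [4] w  {0,2}  => 2  4->2 ok
  [5] z  {1}  => 1  2->1 ok
  [6] y  {4}  => 4  1->4 ok
  [7] z  {1}  => 1  4->1 ok
  [8] z  {1}  => 1  1->1 ok
  [9] y  {4}  => 4  1->4 ok
  [10] w  {0,2}  => 0  4->0 ok
  [11] x  {3}  => 3  0->3 ok
  [12] w  {0,2}  => 2  3->2 ok
  [13] w  {0,2}  => 2  2->2 ok
  [14] w  {0,2}  => 0  2->0 ok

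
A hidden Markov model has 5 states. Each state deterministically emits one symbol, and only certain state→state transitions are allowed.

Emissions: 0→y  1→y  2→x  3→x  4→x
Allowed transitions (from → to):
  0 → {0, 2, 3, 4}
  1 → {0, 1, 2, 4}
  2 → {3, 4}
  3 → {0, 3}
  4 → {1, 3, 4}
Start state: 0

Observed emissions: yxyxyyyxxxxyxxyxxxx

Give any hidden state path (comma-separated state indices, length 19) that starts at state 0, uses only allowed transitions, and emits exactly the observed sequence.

  0: obs=y cand={0,1} pick 0 [start]
  1: obs=x cand={2,3,4} pick 3 [0->3 ok]
  2: obs=y cand={0,1} pick 0 [3->0 ok]
  3: obs=x cand={2,3,4} pick 3 [0->3 ok]
  4: obs=y cand={0,1} pick 0 [3->0 ok]
  5: obs=y cand={0,1} pick 0 [0->0 ok]
  6: obs=y cand={0,1} pick 0 [0->0 ok]
  7: obs=x cand={2,3,4} pick 3 [0->3 ok]
  8: obs=x cand={2,3,4} pick 3 [3->3 ok]
  9: obs=x cand={2,3,4} pick 3 [3->3 ok]
  10: obs=x cand={2,3,4} pick 3 [3->3 ok]
  11: obs=y cand={0,1} pick 0 [3->0 ok]
  12: obs=x cand={2,3,4} pick 3 [0->3 ok]
  13: obs=x cand={2,3,4} pick 3 [3->3 ok]
  14: obs=y cand={0,1} pick 0 [3->0 ok]
  15: obs=x cand={2,3,4} pick 4 [0->4 ok]
  16: obs=x cand={2,3,4} pick 4 [4->4 ok]
  17: obs=x cand={2,3,4} pick 4 [4->4 ok]
  18: obs=x cand={2,3,4} pick 4 [4->4 ok]

0,3,0,3,0,0,0,3,3,3,3,0,3,3,0,4,4,4,4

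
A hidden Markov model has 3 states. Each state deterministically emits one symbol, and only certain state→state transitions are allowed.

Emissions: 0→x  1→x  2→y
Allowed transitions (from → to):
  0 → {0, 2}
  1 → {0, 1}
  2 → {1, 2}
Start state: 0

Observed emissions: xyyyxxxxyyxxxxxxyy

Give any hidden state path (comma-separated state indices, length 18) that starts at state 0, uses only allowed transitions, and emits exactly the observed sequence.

0,2,2,2,1,0,0,0,2,2,1,1,1,1,1,0,2,2

  pos 0: x in {0,1}, choose 0; start
  pos 1: y in {2}, choose 2; 0->2 ok
  pos 2: y in {2}, choose 2; 2->2 ok
  pos 3: y in {2}, choose 2; 2->2 ok
  pos 4: x in {0,1}, choose 1; 2->1 ok
  pos 5: x in {0,1}, choose 0; 1->0 ok
  pos 6: x in {0,1}, choose 0; 0->0 ok
  pos 7: x in {0,1}, choose 0; 0->0 ok
  pos 8: y in {2}, choose 2; 0->2 ok
  pos 9: y in {2}, choose 2; 2->2 ok
  pos 10: x in {0,1}, choose 1; 2->1 ok
  pos 11: x in {0,1}, choose 1; 1->1 ok
  pos 12: x in {0,1}, choose 1; 1->1 ok
  pos 13: x in {0,1}, choose 1; 1->1 ok
  pos 14: x in {0,1}, choose 1; 1->1 ok
  pos 15: x in {0,1}, choose 0; 1->0 ok
  pos 16: y in {2}, choose 2; 0->2 ok
  pos 17: y in {2}, choose 2; 2->2 ok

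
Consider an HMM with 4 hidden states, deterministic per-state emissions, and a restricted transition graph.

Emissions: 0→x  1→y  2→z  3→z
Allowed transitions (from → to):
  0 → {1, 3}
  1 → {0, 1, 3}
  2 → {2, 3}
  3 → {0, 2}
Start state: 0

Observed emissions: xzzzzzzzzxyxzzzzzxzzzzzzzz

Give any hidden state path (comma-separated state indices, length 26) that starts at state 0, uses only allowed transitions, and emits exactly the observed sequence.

  pos 0: x in {0}, choose 0; start
  pos 1: z in {2,3}, choose 3; 0->3 ok
  pos 2: z in {2,3}, choose 2; 3->2 ok
  pos 3: z in {2,3}, choose 2; 2->2 ok
  pos 4: z in {2,3}, choose 3; 2->3 ok
  pos 5: z in {2,3}, choose 2; 3->2 ok
  pos 6: z in {2,3}, choose 3; 2->3 ok
  pos 7: z in {2,3}, choose 2; 3->2 ok
  pos 8: z in {2,3}, choose 3; 2->3 ok
  pos 9: x in {0}, choose 0; 3->0 ok
  pos 10: y in {1}, choose 1; 0->1 ok
  pos 11: x in {0}, choose 0; 1->0 ok
  pos 12: z in {2,3}, choose 3; 0->3 ok
  pos 13: z in {2,3}, choose 2; 3->2 ok
  pos 14: z in {2,3}, choose 2; 2->2 ok
  pos 15: z in {2,3}, choose 2; 2->2 ok
  pos 16: z in {2,3}, choose 3; 2->3 ok
  pos 17: x in {0}, choose 0; 3->0 ok
  pos 18: z in {2,3}, choose 3; 0->3 ok
  pos 19: z in {2,3}, choose 2; 3->2 ok
  pos 20: z in {2,3}, choose 3; 2->3 ok
  pos 21: z in {2,3}, choose 2; 3->2 ok
  pos 22: z in {2,3}, choose 2; 2->2 ok
  pos 23: z in {2,3}, choose 2; 2->2 ok
  pos 24: z in {2,3}, choose 2; 2->2 ok
  pos 25: z in {2,3}, choose 3; 2->3 ok

0,3,2,2,3,2,3,2,3,0,1,0,3,2,2,2,3,0,3,2,3,2,2,2,2,3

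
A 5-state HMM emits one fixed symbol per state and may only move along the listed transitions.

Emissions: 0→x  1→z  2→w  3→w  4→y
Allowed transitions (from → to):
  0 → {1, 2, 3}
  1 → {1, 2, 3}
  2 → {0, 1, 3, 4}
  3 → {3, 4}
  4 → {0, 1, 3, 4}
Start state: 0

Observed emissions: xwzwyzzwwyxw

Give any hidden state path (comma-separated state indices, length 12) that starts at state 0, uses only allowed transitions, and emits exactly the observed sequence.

0,2,1,2,4,1,1,3,3,4,0,3

  t0 'x' -> {0}, take 0 (start)
  t1 'w' -> {2,3}, take 2 (0->2 ok)
  t2 'z' -> {1}, take 1 (2->1 ok)
  t3 'w' -> {2,3}, take 2 (1->2 ok)
  t4 'y' -> {4}, take 4 (2->4 ok)
  t5 'z' -> {1}, take 1 (4->1 ok)
  t6 'z' -> {1}, take 1 (1->1 ok)
  t7 'w' -> {2,3}, take 3 (1->3 ok)
  t8 'w' -> {2,3}, take 3 (3->3 ok)
  t9 'y' -> {4}, take 4 (3->4 ok)
  t10 'x' -> {0}, take 0 (4->0 ok)
  t11 'w' -> {2,3}, take 3 (0->3 ok)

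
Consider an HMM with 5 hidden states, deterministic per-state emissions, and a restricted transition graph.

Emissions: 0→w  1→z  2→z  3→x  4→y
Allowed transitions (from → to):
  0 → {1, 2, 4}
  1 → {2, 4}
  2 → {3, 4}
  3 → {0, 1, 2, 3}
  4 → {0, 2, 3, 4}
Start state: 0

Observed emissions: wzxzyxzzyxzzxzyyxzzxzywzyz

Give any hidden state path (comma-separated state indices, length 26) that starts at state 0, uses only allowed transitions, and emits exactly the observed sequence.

  [0] w  {0}  => 0  start
  [1] z  {1,2}  => 2  0->2 ok
  [2] x  {3}  => 3  2->3 ok
  [3] z  {1,2}  => 1  3->1 ok
  [4] y  {4}  => 4  1->4 ok
  [5] x  {3}  => 3  4->3 ok
  [6] z  {1,2}  => 1  3->1 ok
  [7] z  {1,2}  => 2  1->2 ok
  [8] y  {4}  => 4  2->4 ok
  [9] x  {3}  => 3  4->3 ok
  [10] z  {1,2}  => 1  3->1 ok
  [11] z  {1,2}  => 2  1->2 ok
  [12] x  {3}  => 3  2->3 ok
  [13] z  {1,2}  => 2  3->2 ok
  [14] y  {4}  => 4  2->4 ok
  [15] y  {4}  => 4  4->4 ok
  [16] x  {3}  => 3  4->3 ok
  [17] z  {1,2}  => 1  3->1 ok
  [18] z  {1,2}  => 2  1->2 ok
  [19] x  {3}  => 3  2->3 ok
  [20] z  {1,2}  => 2  3->2 ok
  [21] y  {4}  => 4  2->4 ok
  [22] w  {0}  => 0  4->0 ok
  [23] z  {1,2}  => 1  0->1 ok
  [24] y  {4}  => 4  1->4 ok
  [25] z  {1,2}  => 2  4->2 ok

0,2,3,1,4,3,1,2,4,3,1,2,3,2,4,4,3,1,2,3,2,4,0,1,4,2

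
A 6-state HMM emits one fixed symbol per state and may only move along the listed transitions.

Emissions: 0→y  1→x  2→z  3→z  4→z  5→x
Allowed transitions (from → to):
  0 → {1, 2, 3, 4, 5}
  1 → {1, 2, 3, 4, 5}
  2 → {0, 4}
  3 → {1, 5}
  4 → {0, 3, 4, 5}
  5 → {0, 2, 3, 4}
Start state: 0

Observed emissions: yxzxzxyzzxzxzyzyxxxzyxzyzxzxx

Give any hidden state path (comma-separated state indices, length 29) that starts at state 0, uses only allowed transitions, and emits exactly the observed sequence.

  t0 'y' -> {0}, take 0 (start)
  t1 'x' -> {1,5}, take 1 (0->1 ok)
  t2 'z' -> {2,3,4}, take 4 (1->4 ok)
  t3 'x' -> {1,5}, take 5 (4->5 ok)
  t4 'z' -> {2,3,4}, take 3 (5->3 ok)
  t5 'x' -> {1,5}, take 5 (3->5 ok)
  t6 'y' -> {0}, take 0 (5->0 ok)
  t7 'z' -> {2,3,4}, take 2 (0->2 ok)
  t8 'z' -> {2,3,4}, take 4 (2->4 ok)
  t9 'x' -> {1,5}, take 5 (4->5 ok)
  t10 'z' -> {2,3,4}, take 3 (5->3 ok)
  t11 'x' -> {1,5}, take 5 (3->5 ok)
  t12 'z' -> {2,3,4}, take 4 (5->4 ok)
  t13 'y' -> {0}, take 0 (4->0 ok)
  t14 'z' -> {2,3,4}, take 4 (0->4 ok)
  t15 'y' -> {0}, take 0 (4->0 ok)
  t16 'x' -> {1,5}, take 1 (0->1 ok)
  t17 'x' -> {1,5}, take 1 (1->1 ok)
  t18 'x' -> {1,5}, take 5 (1->5 ok)
  t19 'z' -> {2,3,4}, take 4 (5->4 ok)
  t20 'y' -> {0}, take 0 (4->0 ok)
  t21 'x' -> {1,5}, take 5 (0->5 ok)
  t22 'z' -> {2,3,4}, take 4 (5->4 ok)
  t23 'y' -> {0}, take 0 (4->0 ok)
  t24 'z' -> {2,3,4}, take 3 (0->3 ok)
  t25 'x' -> {1,5}, take 5 (3->5 ok)
  t26 'z' -> {2,3,4}, take 3 (5->3 ok)
  t27 'x' -> {1,5}, take 1 (3->1 ok)
  t28 'x' -> {1,5}, take 5 (1->5 ok)

0,1,4,5,3,5,0,2,4,5,3,5,4,0,4,0,1,1,5,4,0,5,4,0,3,5,3,1,5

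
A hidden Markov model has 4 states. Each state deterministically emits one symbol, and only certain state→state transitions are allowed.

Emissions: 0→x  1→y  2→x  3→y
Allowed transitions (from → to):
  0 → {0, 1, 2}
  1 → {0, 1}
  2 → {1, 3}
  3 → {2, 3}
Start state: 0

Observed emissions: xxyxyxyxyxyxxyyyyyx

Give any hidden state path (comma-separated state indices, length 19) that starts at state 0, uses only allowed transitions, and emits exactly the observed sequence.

0,2,3,2,3,2,3,2,1,0,1,0,2,3,3,3,3,3,2

  [0] x  {0,2}  => 0  start
  [1] x  {0,2}  => 2  0->2 ok
  [2] y  {1,3}  => 3  2->3 ok
  [3] x  {0,2}  => 2  3->2 ok
  [4] y  {1,3}  => 3  2->3 ok
  [5] x  {0,2}  => 2  3->2 ok
  [6] y  {1,3}  => 3  2->3 ok
  [7] x  {0,2}  => 2  3->2 ok
  [8] y  {1,3}  => 1  2->1 ok
  [9] x  {0,2}  => 0  1->0 ok
  [10] y  {1,3}  => 1  0->1 ok
  [11] x  {0,2}  => 0  1->0 ok
  [12] x  {0,2}  => 2  0->2 ok
  [13] y  {1,3}  => 3  2->3 ok
  [14] y  {1,3}  => 3  3->3 ok
  [15] y  {1,3}  => 3  3->3 ok
  [16] y  {1,3}  => 3  3->3 ok
  [17] y  {1,3}  => 3  3->3 ok
  [18] x  {0,2}  => 2  3->2 ok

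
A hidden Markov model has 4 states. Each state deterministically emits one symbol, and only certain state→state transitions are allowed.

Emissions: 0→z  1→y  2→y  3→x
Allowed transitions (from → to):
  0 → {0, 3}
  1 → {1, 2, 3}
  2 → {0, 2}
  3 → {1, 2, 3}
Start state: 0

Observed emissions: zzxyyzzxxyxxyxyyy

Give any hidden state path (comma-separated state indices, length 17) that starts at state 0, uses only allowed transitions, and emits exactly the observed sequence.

0,0,3,2,2,0,0,3,3,1,3,3,1,3,1,2,2

  [0] z  {0}  => 0  start
  [1] z  {0}  => 0  0->0 ok
  [2] x  {3}  => 3  0->3 ok
  [3] y  {1,2}  => 2  3->2 ok
  [4] y  {1,2}  => 2  2->2 ok
  [5] z  {0}  => 0  2->0 ok
  [6] z  {0}  => 0  0->0 ok
  [7] x  {3}  => 3  0->3 ok
  [8] x  {3}  => 3  3->3 ok
  [9] y  {1,2}  => 1  3->1 ok
  [10] x  {3}  => 3  1->3 ok
  [11] x  {3}  => 3  3->3 ok
  [12] y  {1,2}  => 1  3->1 ok
  [13] x  {3}  => 3  1->3 ok
  [14] y  {1,2}  => 1  3->1 ok
  [15] y  {1,2}  => 2  1->2 ok
  [16] y  {1,2}  => 2  2->2 ok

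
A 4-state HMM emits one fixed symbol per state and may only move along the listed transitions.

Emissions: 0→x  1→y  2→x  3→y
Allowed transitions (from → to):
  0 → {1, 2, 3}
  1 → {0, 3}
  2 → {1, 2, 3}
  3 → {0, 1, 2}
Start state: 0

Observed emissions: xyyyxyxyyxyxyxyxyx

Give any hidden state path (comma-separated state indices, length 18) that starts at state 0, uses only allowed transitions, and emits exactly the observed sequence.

  0: obs=x cand={0,2} pick 0 [start]
  1: obs=y cand={1,3} pick 1 [0->1 ok]
  2: obs=y cand={1,3} pick 3 [1->3 ok]
  3: obs=y cand={1,3} pick 1 [3->1 ok]
  4: obs=x cand={0,2} pick 0 [1->0 ok]
  5: obs=y cand={1,3} pick 3 [0->3 ok]
  6: obs=x cand={0,2} pick 2 [3->2 ok]
  7: obs=y cand={1,3} pick 1 [2->1 ok]
  8: obs=y cand={1,3} pick 3 [1->3 ok]
  9: obs=x cand={0,2} pick 0 [3->0 ok]
  10: obs=y cand={1,3} pick 3 [0->3 ok]
  11: obs=x cand={0,2} pick 0 [3->0 ok]
  12: obs=y cand={1,3} pick 1 [0->1 ok]
  13: obs=x cand={0,2} pick 0 [1->0 ok]
  14: obs=y cand={1,3} pick 1 [0->1 ok]
  15: obs=x cand={0,2} pick 0 [1->0 ok]
  16: obs=y cand={1,3} pick 3 [0->3 ok]
  17: obs=x cand={0,2} pick 2 [3->2 ok]

0,1,3,1,0,3,2,1,3,0,3,0,1,0,1,0,3,2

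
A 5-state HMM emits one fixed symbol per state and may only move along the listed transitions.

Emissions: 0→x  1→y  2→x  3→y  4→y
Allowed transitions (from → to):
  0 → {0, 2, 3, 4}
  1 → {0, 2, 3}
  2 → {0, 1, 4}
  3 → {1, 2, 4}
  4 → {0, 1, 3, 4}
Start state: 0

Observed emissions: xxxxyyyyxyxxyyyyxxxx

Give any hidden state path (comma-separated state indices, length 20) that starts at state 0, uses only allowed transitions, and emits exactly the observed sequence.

0,0,0,2,4,4,1,3,2,1,2,0,4,3,4,3,2,0,2,0

  [0] x  {0,2}  => 0  start
  [1] x  {0,2}  => 0  0->0 ok
  [2] x  {0,2}  => 0  0->0 ok
  [3] x  {0,2}  => 2  0->2 ok
  [4] y  {1,3,4}  => 4  2->4 ok
  [5] y  {1,3,4}  => 4  4->4 ok
  [6] y  {1,3,4}  => 1  4->1 ok
  [7] y  {1,3,4}  => 3  1->3 ok
  [8] x  {0,2}  => 2  3->2 ok
  [9] y  {1,3,4}  => 1  2->1 ok
  [10] x  {0,2}  => 2  1->2 ok
  [11] x  {0,2}  => 0  2->0 ok
  [12] y  {1,3,4}  => 4  0->4 ok
  [13] y  {1,3,4}  => 3  4->3 ok
  [14] y  {1,3,4}  => 4  3->4 ok
  [15] y  {1,3,4}  => 3  4->3 ok
  [16] x  {0,2}  => 2  3->2 ok
  [17] x  {0,2}  => 0  2->0 ok
  [18] x  {0,2}  => 2  0->2 ok
  [19] x  {0,2}  => 0  2->0 ok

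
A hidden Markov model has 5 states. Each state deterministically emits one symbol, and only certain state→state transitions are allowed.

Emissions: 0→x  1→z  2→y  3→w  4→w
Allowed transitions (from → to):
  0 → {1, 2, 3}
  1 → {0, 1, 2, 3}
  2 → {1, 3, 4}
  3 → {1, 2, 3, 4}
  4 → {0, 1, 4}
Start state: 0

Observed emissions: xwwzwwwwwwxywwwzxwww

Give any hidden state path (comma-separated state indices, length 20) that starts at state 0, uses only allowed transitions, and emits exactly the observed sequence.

  0: obs=x cand={0} pick 0 [start]
  1: obs=w cand={3,4} pick 3 [0->3 ok]
  2: obs=w cand={3,4} pick 3 [3->3 ok]
  3: obs=z cand={1} pick 1 [3->1 ok]
  4: obs=w cand={3,4} pick 3 [1->3 ok]
  5: obs=w cand={3,4} pick 3 [3->3 ok]
  6: obs=w cand={3,4} pick 3 [3->3 ok]
  7: obs=w cand={3,4} pick 3 [3->3 ok]
  8: obs=w cand={3,4} pick 3 [3->3 ok]
  9: obs=w cand={3,4} pick 4 [3->4 ok]
  10: obs=x cand={0} pick 0 [4->0 ok]
  11: obs=y cand={2} pick 2 [0->2 ok]
  12: obs=w cand={3,4} pick 3 [2->3 ok]
  13: obs=w cand={3,4} pick 4 [3->4 ok]
  14: obs=w cand={3,4} pick 4 [4->4 ok]
  15: obs=z cand={1} pick 1 [4->1 ok]
  16: obs=x cand={0} pick 0 [1->0 ok]
  17: obs=w cand={3,4} pick 3 [0->3 ok]
  18: obs=w cand={3,4} pick 3 [3->3 ok]
  19: obs=w cand={3,4} pick 4 [3->4 ok]

0,3,3,1,3,3,3,3,3,4,0,2,3,4,4,1,0,3,3,4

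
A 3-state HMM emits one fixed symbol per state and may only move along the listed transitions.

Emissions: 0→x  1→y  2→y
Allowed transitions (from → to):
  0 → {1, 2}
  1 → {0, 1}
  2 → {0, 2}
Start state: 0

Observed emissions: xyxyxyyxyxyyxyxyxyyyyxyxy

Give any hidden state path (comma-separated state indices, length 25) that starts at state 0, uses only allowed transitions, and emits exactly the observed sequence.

  [0] x  {0}  => 0  start
  [1] y  {1,2}  => 1  0->1 ok
  [2] x  {0}  => 0  1->0 ok
  [3] y  {1,2}  => 1  0->1 ok
  [4] x  {0}  => 0  1->0 ok
  [5] y  {1,2}  => 1  0->1 ok
  [6] y  {1,2}  => 1  1->1 ok
  [7] x  {0}  => 0  1->0 ok
  [8] y  {1,2}  => 1  0->1 ok
  [9] x  {0}  => 0  1->0 ok
  [10] y  {1,2}  => 2  0->2 ok
  [11] y  {1,2}  => 2  2->2 ok
  [12] x  {0}  => 0  2->0 ok
  [13] y  {1,2}  => 1  0->1 ok
  [14] x  {0}  => 0  1->0 ok
  [15] y  {1,2}  => 2  0->2 ok
  [16] x  {0}  => 0  2->0 ok
  [17] y  {1,2}  => 2  0->2 ok
  [18] y  {1,2}  => 2  2->2 ok
  [19] y  {1,2}  => 2  2->2 ok
  [20] y  {1,2}  => 2  2->2 ok
  [21] x  {0}  => 0  2->0 ok
  [22] y  {1,2}  => 2  0->2 ok
  [23] x  {0}  => 0  2->0 ok
  [24] y  {1,2}  => 2  0->2 ok

0,1,0,1,0,1,1,0,1,0,2,2,0,1,0,2,0,2,2,2,2,0,2,0,2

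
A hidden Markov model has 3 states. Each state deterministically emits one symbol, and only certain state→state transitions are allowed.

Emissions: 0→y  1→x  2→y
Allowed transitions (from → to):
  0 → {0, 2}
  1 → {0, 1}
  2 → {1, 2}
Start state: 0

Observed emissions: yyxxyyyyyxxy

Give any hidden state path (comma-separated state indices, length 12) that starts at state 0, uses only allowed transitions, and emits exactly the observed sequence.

0,2,1,1,0,0,0,2,2,1,1,0

  pos 0: y in {0,2}, choose 0; start
  pos 1: y in {0,2}, choose 2; 0->2 ok
  pos 2: x in {1}, choose 1; 2->1 ok
  pos 3: x in {1}, choose 1; 1->1 ok
  pos 4: y in {0,2}, choose 0; 1->0 ok
  pos 5: y in {0,2}, choose 0; 0->0 ok
  pos 6: y in {0,2}, choose 0; 0->0 ok
  pos 7: y in {0,2}, choose 2; 0->2 ok
  pos 8: y in {0,2}, choose 2; 2->2 ok
  pos 9: x in {1}, choose 1; 2->1 ok
  pos 10: x in {1}, choose 1; 1->1 ok
  pos 11: y in {0,2}, choose 0; 1->0 ok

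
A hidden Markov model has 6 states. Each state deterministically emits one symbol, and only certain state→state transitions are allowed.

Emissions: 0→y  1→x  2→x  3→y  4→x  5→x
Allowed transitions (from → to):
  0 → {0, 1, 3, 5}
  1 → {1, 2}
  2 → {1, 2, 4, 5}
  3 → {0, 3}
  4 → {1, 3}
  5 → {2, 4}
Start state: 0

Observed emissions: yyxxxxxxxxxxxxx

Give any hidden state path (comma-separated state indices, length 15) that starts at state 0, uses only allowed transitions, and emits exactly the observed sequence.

0,0,1,1,1,1,2,1,2,5,2,5,2,1,2

  [0] y  {0,3}  => 0  start
  [1] y  {0,3}  => 0  0->0 ok
  [2] x  {1,2,4,5}  => 1  0->1 ok
  [3] x  {1,2,4,5}  => 1  1->1 ok
  [4] x  {1,2,4,5}  => 1  1->1 ok
  [5] x  {1,2,4,5}  => 1  1->1 ok
  [6] x  {1,2,4,5}  => 2  1->2 ok
  [7] x  {1,2,4,5}  => 1  2->1 ok
  [8] x  {1,2,4,5}  => 2  1->2 ok
  [9] x  {1,2,4,5}  => 5  2->5 ok
  [10] x  {1,2,4,5}  => 2  5->2 ok
  [11] x  {1,2,4,5}  => 5  2->5 ok
  [12] x  {1,2,4,5}  => 2  5->2 ok
  [13] x  {1,2,4,5}  => 1  2->1 ok
  [14] x  {1,2,4,5}  => 2  1->2 ok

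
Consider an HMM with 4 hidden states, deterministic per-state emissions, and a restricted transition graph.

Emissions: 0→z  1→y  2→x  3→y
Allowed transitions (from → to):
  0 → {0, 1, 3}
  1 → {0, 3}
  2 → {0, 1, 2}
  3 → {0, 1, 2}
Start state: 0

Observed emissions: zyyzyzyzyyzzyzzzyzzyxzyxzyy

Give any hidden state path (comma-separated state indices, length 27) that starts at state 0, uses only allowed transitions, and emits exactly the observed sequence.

0,3,1,0,1,0,3,0,3,1,0,0,1,0,0,0,1,0,0,3,2,0,3,2,0,1,3

  [0] z  {0}  => 0  start
  [1] y  {1,3}  => 3  0->3 ok
  [2] y  {1,3}  => 1  3->1 ok
  [3] z  {0}  => 0  1->0 ok
  [4] y  {1,3}  => 1  0->1 ok
  [5] z  {0}  => 0  1->0 ok
  [6] y  {1,3}  => 3  0->3 ok
  [7] z  {0}  => 0  3->0 ok
  [8] y  {1,3}  => 3  0->3 ok
  [9] y  {1,3}  => 1  3->1 ok
  [10] z  {0}  => 0  1->0 ok
  [11] z  {0}  => 0  0->0 ok
  [12] y  {1,3}  => 1  0->1 ok
  [13] z  {0}  => 0  1->0 ok
  [14] z  {0}  => 0  0->0 ok
  [15] z  {0}  => 0  0->0 ok
  [16] y  {1,3}  => 1  0->1 ok
  [17] z  {0}  => 0  1->0 ok
  [18] z  {0}  => 0  0->0 ok
  [19] y  {1,3}  => 3  0->3 ok
  [20] x  {2}  => 2  3->2 ok
  [21] z  {0}  => 0  2->0 ok
  [22] y  {1,3}  => 3  0->3 ok
  [23] x  {2}  => 2  3->2 ok
  [24] z  {0}  => 0  2->0 ok
  [25] y  {1,3}  => 1  0->1 ok
  [26] y  {1,3}  => 3  1->3 ok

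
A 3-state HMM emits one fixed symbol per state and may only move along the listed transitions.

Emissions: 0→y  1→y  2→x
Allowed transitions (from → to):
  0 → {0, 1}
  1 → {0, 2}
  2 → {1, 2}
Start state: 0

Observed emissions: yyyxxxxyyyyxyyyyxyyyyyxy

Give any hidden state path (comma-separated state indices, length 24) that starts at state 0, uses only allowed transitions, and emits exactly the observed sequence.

0,0,1,2,2,2,2,1,0,0,1,2,1,0,0,1,2,1,0,1,0,1,2,1

  [0] y  {0,1}  => 0  start
  [1] y  {0,1}  => 0  0->0 ok
  [2] y  {0,1}  => 1  0->1 ok
  [3] x  {2}  => 2  1->2 ok
  [4] x  {2}  => 2  2->2 ok
  [5] x  {2}  => 2  2->2 ok
  [6] x  {2}  => 2  2->2 ok
  [7] y  {0,1}  => 1  2->1 ok
  [8] y  {0,1}  => 0  1->0 ok
  [9] y  {0,1}  => 0  0->0 ok
  [10] y  {0,1}  => 1  0->1 ok
  [11] x  {2}  => 2  1->2 ok
  [12] y  {0,1}  => 1  2->1 ok
  [13] y  {0,1}  => 0  1->0 ok
  [14] y  {0,1}  => 0  0->0 ok
  [15] y  {0,1}  => 1  0->1 ok
  [16] x  {2}  => 2  1->2 ok
  [17] y  {0,1}  => 1  2->1 ok
  [18] y  {0,1}  => 0  1->0 ok
  [19] y  {0,1}  => 1  0->1 ok
  [20] y  {0,1}  => 0  1->0 ok
  [21] y  {0,1}  => 1  0->1 ok
  [22] x  {2}  => 2  1->2 ok
  [23] y  {0,1}  => 1  2->1 ok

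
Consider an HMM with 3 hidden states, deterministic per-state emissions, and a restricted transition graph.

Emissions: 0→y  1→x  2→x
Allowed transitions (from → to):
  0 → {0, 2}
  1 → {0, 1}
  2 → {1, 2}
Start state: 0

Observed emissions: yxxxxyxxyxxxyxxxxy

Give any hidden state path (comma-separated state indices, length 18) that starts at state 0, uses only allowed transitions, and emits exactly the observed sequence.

  0: obs=y cand={0} pick 0 [start]
  1: obs=x cand={1,2} pick 2 [0->2 ok]
  2: obs=x cand={1,2} pick 2 [2->2 ok]
  3: obs=x cand={1,2} pick 1 [2->1 ok]
  4: obs=x cand={1,2} pick 1 [1->1 ok]
  5: obs=y cand={0} pick 0 [1->0 ok]
  6: obs=x cand={1,2} pick 2 [0->2 ok]
  7: obs=x cand={1,2} pick 1 [2->1 ok]
  8: obs=y cand={0} pick 0 [1->0 ok]
  9: obs=x cand={1,2} pick 2 [0->2 ok]
  10: obs=x cand={1,2} pick 2 [2->2 ok]
  11: obs=x cand={1,2} pick 1 [2->1 ok]
  12: obs=y cand={0} pick 0 [1->0 ok]
  13: obs=x cand={1,2} pick 2 [0->2 ok]
  14: obs=x cand={1,2} pick 2 [2->2 ok]
  15: obs=x cand={1,2} pick 2 [2->2 ok]
  16: obs=x cand={1,2} pick 1 [2->1 ok]
  17: obs=y cand={0} pick 0 [1->0 ok]

0,2,2,1,1,0,2,1,0,2,2,1,0,2,2,2,1,0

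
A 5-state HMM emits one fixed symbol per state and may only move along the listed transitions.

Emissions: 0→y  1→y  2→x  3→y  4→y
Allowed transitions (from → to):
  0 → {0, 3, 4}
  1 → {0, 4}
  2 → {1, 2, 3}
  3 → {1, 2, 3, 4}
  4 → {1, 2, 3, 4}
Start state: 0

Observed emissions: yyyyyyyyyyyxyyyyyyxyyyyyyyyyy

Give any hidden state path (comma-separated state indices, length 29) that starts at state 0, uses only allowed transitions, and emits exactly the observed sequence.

  pos 0: y in {0,1,3,4}, choose 0; start
  pos 1: y in {0,1,3,4}, choose 4; 0->4 ok
  pos 2: y in {0,1,3,4}, choose 3; 4->3 ok
  pos 3: y in {0,1,3,4}, choose 3; 3->3 ok
  pos 4: y in {0,1,3,4}, choose 3; 3->3 ok
  pos 5: y in {0,1,3,4}, choose 4; 3->4 ok
  pos 6: y in {0,1,3,4}, choose 3; 4->3 ok
  pos 7: y in {0,1,3,4}, choose 4; 3->4 ok
  pos 8: y in {0,1,3,4}, choose 1; 4->1 ok
  pos 9: y in {0,1,3,4}, choose 0; 1->0 ok
  pos 10: y in {0,1,3,4}, choose 3; 0->3 ok
  pos 11: x in {2}, choose 2; 3->2 ok
  pos 12: y in {0,1,3,4}, choose 3; 2->3 ok
  pos 13: y in {0,1,3,4}, choose 4; 3->4 ok
  pos 14: y in {0,1,3,4}, choose 1; 4->1 ok
  pos 15: y in {0,1,3,4}, choose 4; 1->4 ok
  pos 16: y in {0,1,3,4}, choose 4; 4->4 ok
  pos 17: y in {0,1,3,4}, choose 3; 4->3 ok
  pos 18: x in {2}, choose 2; 3->2 ok
  pos 19: y in {0,1,3,4}, choose 1; 2->1 ok
  pos 20: y in {0,1,3,4}, choose 0; 1->0 ok
  pos 21: y in {0,1,3,4}, choose 3; 0->3 ok
  pos 22: y in {0,1,3,4}, choose 1; 3->1 ok
  pos 23: y in {0,1,3,4}, choose 4; 1->4 ok
  pos 24: y in {0,1,3,4}, choose 1; 4->1 ok
  pos 25: y in {0,1,3,4}, choose 4; 1->4 ok
  pos 26: y in {0,1,3,4}, choose 1; 4->1 ok
  pos 27: y in {0,1,3,4}, choose 4; 1->4 ok
  pos 28: y in {0,1,3,4}, choose 4; 4->4 ok

0,4,3,3,3,4,3,4,1,0,3,2,3,4,1,4,4,3,2,1,0,3,1,4,1,4,1,4,4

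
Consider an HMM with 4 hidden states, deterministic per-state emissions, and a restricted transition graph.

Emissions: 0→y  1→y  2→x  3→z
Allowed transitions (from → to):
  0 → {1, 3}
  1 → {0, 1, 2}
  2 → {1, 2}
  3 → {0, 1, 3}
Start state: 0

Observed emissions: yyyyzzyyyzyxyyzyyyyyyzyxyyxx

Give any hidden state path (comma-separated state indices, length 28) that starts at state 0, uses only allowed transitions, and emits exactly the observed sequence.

  pos 0: y in {0,1}, choose 0; start
  pos 1: y in {0,1}, choose 1; 0->1 ok
  pos 2: y in {0,1}, choose 1; 1->1 ok
  pos 3: y in {0,1}, choose 0; 1->0 ok
  pos 4: z in {3}, choose 3; 0->3 ok
  pos 5: z in {3}, choose 3; 3->3 ok
  pos 6: y in {0,1}, choose 1; 3->1 ok
  pos 7: y in {0,1}, choose 1; 1->1 ok
  pos 8: y in {0,1}, choose 0; 1->0 ok
  pos 9: z in {3}, choose 3; 0->3 ok
  pos 10: y in {0,1}, choose 1; 3->1 ok
  pos 11: x in {2}, choose 2; 1->2 ok
  pos 12: y in {0,1}, choose 1; 2->1 ok
  pos 13: y in {0,1}, choose 0; 1->0 ok
  pos 14: z in {3}, choose 3; 0->3 ok
  pos 15: y in {0,1}, choose 0; 3->0 ok
  pos 16: y in {0,1}, choose 1; 0->1 ok
  pos 17: y in {0,1}, choose 1; 1->1 ok
  pos 18: y in {0,1}, choose 1; 1->1 ok
  pos 19: y in {0,1}, choose 1; 1->1 ok
  pos 20: y in {0,1}, choose 0; 1->0 ok
  pos 21: z in {3}, choose 3; 0->3 ok
  pos 22: y in {0,1}, choose 1; 3->1 ok
  pos 23: x in {2}, choose 2; 1->2 ok
  pos 24: y in {0,1}, choose 1; 2->1 ok
  pos 25: y in {0,1}, choose 1; 1->1 ok
  pos 26: x in {2}, choose 2; 1->2 ok
  pos 27: x in {2}, choose 2; 2->2 ok

0,1,1,0,3,3,1,1,0,3,1,2,1,0,3,0,1,1,1,1,0,3,1,2,1,1,2,2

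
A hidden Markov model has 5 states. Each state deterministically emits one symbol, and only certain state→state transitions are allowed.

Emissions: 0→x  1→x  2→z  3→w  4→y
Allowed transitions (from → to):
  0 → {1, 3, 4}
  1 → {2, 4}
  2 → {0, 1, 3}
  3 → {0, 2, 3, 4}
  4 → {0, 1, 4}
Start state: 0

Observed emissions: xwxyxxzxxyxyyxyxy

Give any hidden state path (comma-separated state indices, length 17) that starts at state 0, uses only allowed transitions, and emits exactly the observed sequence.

  pos 0: x in {0,1}, choose 0; start
  pos 1: w in {3}, choose 3; 0->3 ok
  pos 2: x in {0,1}, choose 0; 3->0 ok
  pos 3: y in {4}, choose 4; 0->4 ok
  pos 4: x in {0,1}, choose 0; 4->0 ok
  pos 5: x in {0,1}, choose 1; 0->1 ok
  pos 6: z in {2}, choose 2; 1->2 ok
  pos 7: x in {0,1}, choose 0; 2->0 ok
  pos 8: x in {0,1}, choose 1; 0->1 ok
  pos 9: y in {4}, choose 4; 1->4 ok
  pos 10: x in {0,1}, choose 1; 4->1 ok
  pos 11: y in {4}, choose 4; 1->4 ok
  pos 12: y in {4}, choose 4; 4->4 ok
  pos 13: x in {0,1}, choose 1; 4->1 ok
  pos 14: y in {4}, choose 4; 1->4 ok
  pos 15: x in {0,1}, choose 0; 4->0 ok
  pos 16: y in {4}, choose 4; 0->4 ok

0,3,0,4,0,1,2,0,1,4,1,4,4,1,4,0,4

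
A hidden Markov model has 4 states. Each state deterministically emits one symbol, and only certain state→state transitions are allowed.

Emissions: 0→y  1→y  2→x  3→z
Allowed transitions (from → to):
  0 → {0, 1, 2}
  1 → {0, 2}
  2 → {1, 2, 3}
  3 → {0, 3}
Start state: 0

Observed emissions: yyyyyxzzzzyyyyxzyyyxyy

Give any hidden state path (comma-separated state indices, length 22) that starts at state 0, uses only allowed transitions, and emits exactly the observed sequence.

0,1,0,0,0,2,3,3,3,3,0,1,0,0,2,3,0,0,1,2,1,0

  [0] y  {0,1}  => 0  start
  [1] y  {0,1}  => 1  0->1 ok
  [2] y  {0,1}  => 0  1->0 ok
  [3] y  {0,1}  => 0  0->0 ok
  [4] y  {0,1}  => 0  0->0 ok
  [5] x  {2}  => 2  0->2 ok
  [6] z  {3}  => 3  2->3 ok
  [7] z  {3}  => 3  3->3 ok
  [8] z  {3}  => 3  3->3 ok
  [9] z  {3}  => 3  3->3 ok
  [10] y  {0,1}  => 0  3->0 ok
  [11] y  {0,1}  => 1  0->1 ok
  [12] y  {0,1}  => 0  1->0 ok
  [13] y  {0,1}  => 0  0->0 ok
  [14] x  {2}  => 2  0->2 ok
  [15] z  {3}  => 3  2->3 ok
  [16] y  {0,1}  => 0  3->0 ok
  [17] y  {0,1}  => 0  0->0 ok
  [18] y  {0,1}  => 1  0->1 ok
  [19] x  {2}  => 2  1->2 ok
  [20] y  {0,1}  => 1  2->1 ok
  [21] y  {0,1}  => 0  1->0 ok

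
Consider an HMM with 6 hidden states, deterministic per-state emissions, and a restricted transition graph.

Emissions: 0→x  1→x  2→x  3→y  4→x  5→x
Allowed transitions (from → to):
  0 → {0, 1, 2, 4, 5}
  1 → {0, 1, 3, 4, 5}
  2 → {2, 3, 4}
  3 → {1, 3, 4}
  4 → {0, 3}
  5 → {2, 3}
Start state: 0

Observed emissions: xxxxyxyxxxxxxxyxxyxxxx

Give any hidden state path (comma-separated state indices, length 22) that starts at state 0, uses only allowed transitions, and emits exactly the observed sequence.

0,0,5,2,3,1,3,4,0,0,5,2,2,4,3,1,1,3,4,0,4,0

  [0] x  {0,1,2,4,5}  => 0  start
  [1] x  {0,1,2,4,5}  => 0  0->0 ok
  [2] x  {0,1,2,4,5}  => 5  0->5 ok
  [3] x  {0,1,2,4,5}  => 2  5->2 ok
  [4] y  {3}  => 3  2->3 ok
  [5] x  {0,1,2,4,5}  => 1  3->1 ok
  [6] y  {3}  => 3  1->3 ok
  [7] x  {0,1,2,4,5}  => 4  3->4 ok
  [8] x  {0,1,2,4,5}  => 0  4->0 ok
  [9] x  {0,1,2,4,5}  => 0  0->0 ok
  [10] x  {0,1,2,4,5}  => 5  0->5 ok
  [11] x  {0,1,2,4,5}  => 2  5->2 ok
  [12] x  {0,1,2,4,5}  => 2  2->2 ok
  [13] x  {0,1,2,4,5}  => 4  2->4 ok
  [14] y  {3}  => 3  4->3 ok
  [15] x  {0,1,2,4,5}  => 1  3->1 ok
  [16] x  {0,1,2,4,5}  => 1  1->1 ok
  [17] y  {3}  => 3  1->3 ok
  [18] x  {0,1,2,4,5}  => 4  3->4 ok
  [19] x  {0,1,2,4,5}  => 0  4->0 ok
  [20] x  {0,1,2,4,5}  => 4  0->4 ok
  [21] x  {0,1,2,4,5}  => 0  4->0 ok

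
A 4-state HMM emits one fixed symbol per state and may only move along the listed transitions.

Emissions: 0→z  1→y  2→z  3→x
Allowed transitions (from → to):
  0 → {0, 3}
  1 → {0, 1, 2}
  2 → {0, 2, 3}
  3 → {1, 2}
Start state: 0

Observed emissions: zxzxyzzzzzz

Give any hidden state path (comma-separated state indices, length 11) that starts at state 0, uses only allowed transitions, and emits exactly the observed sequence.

  pos 0: z in {0,2}, choose 0; start
  pos 1: x in {3}, choose 3; 0->3 ok
  pos 2: z in {0,2}, choose 2; 3->2 ok
  pos 3: x in {3}, choose 3; 2->3 ok
  pos 4: y in {1}, choose 1; 3->1 ok
  pos 5: z in {0,2}, choose 2; 1->2 ok
  pos 6: z in {0,2}, choose 2; 2->2 ok
  pos 7: z in {0,2}, choose 0; 2->0 ok
  pos 8: z in {0,2}, choose 0; 0->0 ok
  pos 9: z in {0,2}, choose 0; 0->0 ok
  pos 10: z in {0,2}, choose 0; 0->0 ok

0,3,2,3,1,2,2,0,0,0,0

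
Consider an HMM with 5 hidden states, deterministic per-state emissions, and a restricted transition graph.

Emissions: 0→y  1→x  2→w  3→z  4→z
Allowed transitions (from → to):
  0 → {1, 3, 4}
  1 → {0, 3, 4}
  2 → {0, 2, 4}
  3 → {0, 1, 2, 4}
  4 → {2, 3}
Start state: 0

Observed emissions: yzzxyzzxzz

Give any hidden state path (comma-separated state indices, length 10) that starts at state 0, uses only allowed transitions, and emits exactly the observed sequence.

  pos 0: y in {0}, choose 0; start
  pos 1: z in {3,4}, choose 4; 0->4 ok
  pos 2: z in {3,4}, choose 3; 4->3 ok
  pos 3: x in {1}, choose 1; 3->1 ok
  pos 4: y in {0}, choose 0; 1->0 ok
  pos 5: z in {3,4}, choose 4; 0->4 ok
  pos 6: z in {3,4}, choose 3; 4->3 ok
  pos 7: x in {1}, choose 1; 3->1 ok
  pos 8: z in {3,4}, choose 4; 1->4 ok
  pos 9: z in {3,4}, choose 3; 4->3 ok

0,4,3,1,0,4,3,1,4,3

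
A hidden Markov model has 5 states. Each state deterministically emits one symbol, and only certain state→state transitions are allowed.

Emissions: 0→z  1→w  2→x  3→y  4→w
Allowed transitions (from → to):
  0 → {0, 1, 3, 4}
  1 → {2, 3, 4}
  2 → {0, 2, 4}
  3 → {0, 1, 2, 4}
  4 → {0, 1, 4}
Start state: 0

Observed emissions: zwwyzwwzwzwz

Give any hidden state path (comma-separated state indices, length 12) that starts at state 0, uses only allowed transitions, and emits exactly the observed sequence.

0,4,1,3,0,1,4,0,4,0,4,0

  0: obs=z cand={0} pick 0 [start]
  1: obs=w cand={1,4} pick 4 [0->4 ok]
  2: obs=w cand={1,4} pick 1 [4->1 ok]
  3: obs=y cand={3} pick 3 [1->3 ok]
  4: obs=z cand={0} pick 0 [3->0 ok]
  5: obs=w cand={1,4} pick 1 [0->1 ok]
  6: obs=w cand={1,4} pick 4 [1->4 ok]
  7: obs=z cand={0} pick 0 [4->0 ok]
  8: obs=w cand={1,4} pick 4 [0->4 ok]
  9: obs=z cand={0} pick 0 [4->0 ok]
  10: obs=w cand={1,4} pick 4 [0->4 ok]
  11: obs=z cand={0} pick 0 [4->0 ok]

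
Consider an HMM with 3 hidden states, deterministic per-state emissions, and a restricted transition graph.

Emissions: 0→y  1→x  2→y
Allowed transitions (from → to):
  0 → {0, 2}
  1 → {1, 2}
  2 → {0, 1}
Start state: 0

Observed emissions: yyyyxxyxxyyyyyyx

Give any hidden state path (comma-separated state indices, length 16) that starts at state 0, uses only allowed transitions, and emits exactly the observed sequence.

  [0] y  {0,2}  => 0  start
  [1] y  {0,2}  => 0  0->0 ok
  [2] y  {0,2}  => 0  0->0 ok
  [3] y  {0,2}  => 2  0->2 ok
  [4] x  {1}  => 1  2->1 ok
  [5] x  {1}  => 1  1->1 ok
  [6] y  {0,2}  => 2  1->2 ok
  [7] x  {1}  => 1  2->1 ok
  [8] x  {1}  => 1  1->1 ok
  [9] y  {0,2}  => 2  1->2 ok
  [10] y  {0,2}  => 0  2->0 ok
  [11] y  {0,2}  => 2  0->2 ok
  [12] y  {0,2}  => 0  2->0 ok
  [13] y  {0,2}  => 0  0->0 ok
  [14] y  {0,2}  => 2  0->2 ok
  [15] x  {1}  => 1  2->1 ok

0,0,0,2,1,1,2,1,1,2,0,2,0,0,2,1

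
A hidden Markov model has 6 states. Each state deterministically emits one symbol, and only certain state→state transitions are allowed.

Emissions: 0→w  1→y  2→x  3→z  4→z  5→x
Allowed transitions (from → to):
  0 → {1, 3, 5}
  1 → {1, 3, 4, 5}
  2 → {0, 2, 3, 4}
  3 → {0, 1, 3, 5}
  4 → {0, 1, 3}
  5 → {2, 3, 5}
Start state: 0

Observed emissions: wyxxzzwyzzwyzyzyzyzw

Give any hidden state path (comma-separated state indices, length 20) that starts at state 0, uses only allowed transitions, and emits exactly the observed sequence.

  [0] w  {0}  => 0  start
  [1] y  {1}  => 1  0->1 ok
  [2] x  {2,5}  => 5  1->5 ok
  [3] x  {2,5}  => 2  5->2 ok
  [4] z  {3,4}  => 3  2->3 ok
  [5] z  {3,4}  => 3  3->3 ok
  [6] w  {0}  => 0  3->0 ok
  [7] y  {1}  => 1  0->1 ok
  [8] z  {3,4}  => 4  1->4 ok
  [9] z  {3,4}  => 3  4->3 ok
  [10] w  {0}  => 0  3->0 ok
  [11] y  {1}  => 1  0->1 ok
  [12] z  {3,4}  => 3  1->3 ok
  [13] y  {1}  => 1  3->1 ok
  [14] z  {3,4}  => 3  1->3 ok
  [15] y  {1}  => 1  3->1 ok
  [16] z  {3,4}  => 4  1->4 ok
  [17] y  {1}  => 1  4->1 ok
  [18] z  {3,4}  => 4  1->4 ok
  [19] w  {0}  => 0  4->0 ok

0,1,5,2,3,3,0,1,4,3,0,1,3,1,3,1,4,1,4,0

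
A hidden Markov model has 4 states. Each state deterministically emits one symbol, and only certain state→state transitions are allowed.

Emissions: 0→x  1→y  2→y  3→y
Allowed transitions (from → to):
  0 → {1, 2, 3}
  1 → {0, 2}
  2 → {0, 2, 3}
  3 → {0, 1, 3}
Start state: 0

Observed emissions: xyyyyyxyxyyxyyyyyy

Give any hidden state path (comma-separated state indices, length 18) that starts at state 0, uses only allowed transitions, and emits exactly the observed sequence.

0,2,3,1,2,3,0,1,0,3,1,0,3,1,2,2,3,3

  t0 'x' -> {0}, take 0 (start)
  t1 'y' -> {1,2,3}, take 2 (0->2 ok)
  t2 'y' -> {1,2,3}, take 3 (2->3 ok)
  t3 'y' -> {1,2,3}, take 1 (3->1 ok)
  t4 'y' -> {1,2,3}, take 2 (1->2 ok)
  t5 'y' -> {1,2,3}, take 3 (2->3 ok)
  t6 'x' -> {0}, take 0 (3->0 ok)
  t7 'y' -> {1,2,3}, take 1 (0->1 ok)
  t8 'x' -> {0}, take 0 (1->0 ok)
  t9 'y' -> {1,2,3}, take 3 (0->3 ok)
  t10 'y' -> {1,2,3}, take 1 (3->1 ok)
  t11 'x' -> {0}, take 0 (1->0 ok)
  t12 'y' -> {1,2,3}, take 3 (0->3 ok)
  t13 'y' -> {1,2,3}, take 1 (3->1 ok)
  t14 'y' -> {1,2,3}, take 2 (1->2 ok)
  t15 'y' -> {1,2,3}, take 2 (2->2 ok)
  t16 'y' -> {1,2,3}, take 3 (2->3 ok)
  t17 'y' -> {1,2,3}, take 3 (3->3 ok)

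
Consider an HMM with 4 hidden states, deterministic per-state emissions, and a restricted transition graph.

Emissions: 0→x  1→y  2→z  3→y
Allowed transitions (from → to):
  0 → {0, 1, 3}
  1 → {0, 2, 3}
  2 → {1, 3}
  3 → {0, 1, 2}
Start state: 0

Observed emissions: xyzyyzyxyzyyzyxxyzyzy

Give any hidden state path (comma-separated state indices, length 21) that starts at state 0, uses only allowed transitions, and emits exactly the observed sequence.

0,1,2,1,3,2,3,0,1,2,3,1,2,3,0,0,1,2,1,2,3

  0: obs=x cand={0} pick 0 [start]
  1: obs=y cand={1,3} pick 1 [0->1 ok]
  2: obs=z cand={2} pick 2 [1->2 ok]
  3: obs=y cand={1,3} pick 1 [2->1 ok]
  4: obs=y cand={1,3} pick 3 [1->3 ok]
  5: obs=z cand={2} pick 2 [3->2 ok]
  6: obs=y cand={1,3} pick 3 [2->3 ok]
  7: obs=x cand={0} pick 0 [3->0 ok]
  8: obs=y cand={1,3} pick 1 [0->1 ok]
  9: obs=z cand={2} pick 2 [1->2 ok]
  10: obs=y cand={1,3} pick 3 [2->3 ok]
  11: obs=y cand={1,3} pick 1 [3->1 ok]
  12: obs=z cand={2} pick 2 [1->2 ok]
  13: obs=y cand={1,3} pick 3 [2->3 ok]
  14: obs=x cand={0} pick 0 [3->0 ok]
  15: obs=x cand={0} pick 0 [0->0 ok]
  16: obs=y cand={1,3} pick 1 [0->1 ok]
  17: obs=z cand={2} pick 2 [1->2 ok]
  18: obs=y cand={1,3} pick 1 [2->1 ok]
  19: obs=z cand={2} pick 2 [1->2 ok]
  20: obs=y cand={1,3} pick 3 [2->3 ok]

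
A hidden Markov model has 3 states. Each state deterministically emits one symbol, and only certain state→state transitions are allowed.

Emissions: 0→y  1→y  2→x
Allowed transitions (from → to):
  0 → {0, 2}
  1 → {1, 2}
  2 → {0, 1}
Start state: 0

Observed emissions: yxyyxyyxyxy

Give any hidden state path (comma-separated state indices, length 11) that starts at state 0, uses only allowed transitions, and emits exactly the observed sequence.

0,2,1,1,2,1,1,2,0,2,1

  pos 0: y in {0,1}, choose 0; start
  pos 1: x in {2}, choose 2; 0->2 ok
  pos 2: y in {0,1}, choose 1; 2->1 ok
  pos 3: y in {0,1}, choose 1; 1->1 ok
  pos 4: x in {2}, choose 2; 1->2 ok
  pos 5: y in {0,1}, choose 1; 2->1 ok
  pos 6: y in {0,1}, choose 1; 1->1 ok
  pos 7: x in {2}, choose 2; 1->2 ok
  pos 8: y in {0,1}, choose 0; 2->0 ok
  pos 9: x in {2}, choose 2; 0->2 ok
  pos 10: y in {0,1}, choose 1; 2->1 ok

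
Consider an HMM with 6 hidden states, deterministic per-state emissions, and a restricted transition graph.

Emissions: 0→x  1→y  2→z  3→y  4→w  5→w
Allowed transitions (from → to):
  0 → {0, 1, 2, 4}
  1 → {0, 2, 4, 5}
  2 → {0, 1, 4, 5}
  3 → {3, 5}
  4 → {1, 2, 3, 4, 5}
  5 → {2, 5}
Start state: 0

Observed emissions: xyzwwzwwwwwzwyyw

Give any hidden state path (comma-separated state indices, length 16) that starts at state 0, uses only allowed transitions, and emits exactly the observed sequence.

0,1,2,5,5,2,4,5,5,5,5,2,4,3,3,5

  0: obs=x cand={0} pick 0 [start]
  1: obs=y cand={1,3} pick 1 [0->1 ok]
  2: obs=z cand={2} pick 2 [1->2 ok]
  3: obs=w cand={4,5} pick 5 [2->5 ok]
  4: obs=w cand={4,5} pick 5 [5->5 ok]
  5: obs=z cand={2} pick 2 [5->2 ok]
  6: obs=w cand={4,5} pick 4 [2->4 ok]
  7: obs=w cand={4,5} pick 5 [4->5 ok]
  8: obs=w cand={4,5} pick 5 [5->5 ok]
  9: obs=w cand={4,5} pick 5 [5->5 ok]
  10: obs=w cand={4,5} pick 5 [5->5 ok]
  11: obs=z cand={2} pick 2 [5->2 ok]
  12: obs=w cand={4,5} pick 4 [2->4 ok]
  13: obs=y cand={1,3} pick 3 [4->3 ok]
  14: obs=y cand={1,3} pick 3 [3->3 ok]
  15: obs=w cand={4,5} pick 5 [3->5 ok]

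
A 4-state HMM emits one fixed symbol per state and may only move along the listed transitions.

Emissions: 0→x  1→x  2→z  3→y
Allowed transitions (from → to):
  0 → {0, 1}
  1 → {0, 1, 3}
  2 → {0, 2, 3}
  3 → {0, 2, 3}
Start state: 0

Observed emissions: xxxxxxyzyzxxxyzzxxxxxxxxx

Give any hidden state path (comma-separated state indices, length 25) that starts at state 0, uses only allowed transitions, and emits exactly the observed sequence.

  [0] x  {0,1}  => 0  start
  [1] x  {0,1}  => 1  0->1 ok
  [2] x  {0,1}  => 1  1->1 ok
  [3] x  {0,1}  => 1  1->1 ok
  [4] x  {0,1}  => 1  1->1 ok
  [5] x  {0,1}  => 1  1->1 ok
  [6] y  {3}  => 3  1->3 ok
  [7] z  {2}  => 2  3->2 ok
  [8] y  {3}  => 3  2->3 ok
  [9] z  {2}  => 2  3->2 ok
  [10] x  {0,1}  => 0  2->0 ok
  [11] x  {0,1}  => 1  0->1 ok
  [12] x  {0,1}  => 1  1->1 ok
  [13] y  {3}  => 3  1->3 ok
  [14] z  {2}  => 2  3->2 ok
  [15] z  {2}  => 2  2->2 ok
  [16] x  {0,1}  => 0  2->0 ok
  [17] x  {0,1}  => 0  0->0 ok
  [18] x  {0,1}  => 0  0->0 ok
  [19] x  {0,1}  => 1  0->1 ok
  [20] x  {0,1}  => 0  1->0 ok
  [21] x  {0,1}  => 1  0->1 ok
  [22] x  {0,1}  => 0  1->0 ok
  [23] x  {0,1}  => 1  0->1 ok
  [24] x  {0,1}  => 0  1->0 ok

0,1,1,1,1,1,3,2,3,2,0,1,1,3,2,2,0,0,0,1,0,1,0,1,0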